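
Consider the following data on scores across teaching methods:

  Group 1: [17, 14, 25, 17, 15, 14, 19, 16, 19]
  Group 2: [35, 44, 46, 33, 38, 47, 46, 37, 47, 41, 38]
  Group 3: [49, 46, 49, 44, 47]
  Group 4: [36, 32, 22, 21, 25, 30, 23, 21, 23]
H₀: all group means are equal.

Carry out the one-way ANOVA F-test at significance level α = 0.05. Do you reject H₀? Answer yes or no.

reject H₀: yes

Group means [17.33, 41.09, 47.00, 25.89], grand mean 31.647
SSB = Σnᵢ(x̄ᵢ−x̄)² = 4301.967; SSW = ΣΣ(x−x̄ᵢ)² = 613.798
MSB = 4301.967/3 = 1433.9889; MSW = 613.798/30 = 20.4599
F = MSB/MSW = 70.0877
df = (3, 30)
p-value (upper-tail) = 0.00000
At α=0.05: p < α → reject H₀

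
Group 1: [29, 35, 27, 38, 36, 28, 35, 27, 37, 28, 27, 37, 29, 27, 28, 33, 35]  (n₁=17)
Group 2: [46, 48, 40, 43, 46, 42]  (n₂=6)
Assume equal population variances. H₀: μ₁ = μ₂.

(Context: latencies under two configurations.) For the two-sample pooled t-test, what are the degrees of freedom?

df = n₁ + n₂ − 2 = 17 + 6 − 2 = 21

degrees of freedom = 21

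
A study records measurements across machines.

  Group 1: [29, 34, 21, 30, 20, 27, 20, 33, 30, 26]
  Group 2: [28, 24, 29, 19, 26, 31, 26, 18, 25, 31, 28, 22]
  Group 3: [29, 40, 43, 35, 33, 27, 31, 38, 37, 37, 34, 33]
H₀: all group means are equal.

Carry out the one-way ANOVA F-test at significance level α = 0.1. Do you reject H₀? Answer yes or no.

reject H₀: yes

Group means [27.00, 25.58, 34.75], grand mean 29.235
SSB = Σnᵢ(x̄ᵢ−x̄)² = 574.951; SSW = ΣΣ(x−x̄ᵢ)² = 671.167
MSB = 574.951/2 = 287.4755; MSW = 671.167/31 = 21.6505
F = MSB/MSW = 13.2780
df = (2, 31)
p-value (upper-tail) = 0.00007
At α=0.1: p < α → reject H₀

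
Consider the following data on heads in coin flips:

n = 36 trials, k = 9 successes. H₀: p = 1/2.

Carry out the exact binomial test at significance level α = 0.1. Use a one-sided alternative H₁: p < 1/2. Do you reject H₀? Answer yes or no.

Exact binomial: n=36, k=9, p₀=1/2=0.5000
P(X≤9) from Σ C(n,i)·p₀^i·(1−p₀)^(n−i)
p-value (one-sided, H₁ less) = 0.00197
At α=0.1: p < α → reject H₀

reject H₀: yes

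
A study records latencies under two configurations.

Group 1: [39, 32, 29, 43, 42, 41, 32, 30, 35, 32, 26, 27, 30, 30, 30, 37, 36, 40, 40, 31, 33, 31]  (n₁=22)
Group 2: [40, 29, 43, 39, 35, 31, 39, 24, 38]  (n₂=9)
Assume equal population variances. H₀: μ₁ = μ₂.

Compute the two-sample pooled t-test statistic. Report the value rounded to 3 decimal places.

x̄₁=33.909, s₁=5.061, n₁=22
x̄₂=35.333, s₂=6.144, n₂=9
s_p² = [21·5.061² + 8·6.144²]/29 = 28.9592
SE = √(s_p²·(1/22+1/9)) = 2.1293
t = (33.909−35.333)/2.1293 = -0.6689
df = 29

test statistic = -0.669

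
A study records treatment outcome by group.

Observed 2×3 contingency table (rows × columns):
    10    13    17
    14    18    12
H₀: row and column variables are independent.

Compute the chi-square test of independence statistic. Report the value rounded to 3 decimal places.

Row totals [40, 44], col totals [24, 31, 29], n=84
χ² = (10−11.43)²/11.43 + (13−14.76)²/14.76 + (17−13.81)²/13.81 + (14−12.57)²/12.57 + (18−16.24)²/16.24 + (12−15.19)²/15.19 = 2.1496
df = 2

test statistic = 2.150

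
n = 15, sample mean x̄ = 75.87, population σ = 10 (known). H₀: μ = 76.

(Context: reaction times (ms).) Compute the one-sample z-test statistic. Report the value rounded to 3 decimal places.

SE = σ/√n = 10/√15 = 2.5820
z = (x̄−μ₀)/SE = (75.87−76)/2.5820 = -0.0503

test statistic = -0.050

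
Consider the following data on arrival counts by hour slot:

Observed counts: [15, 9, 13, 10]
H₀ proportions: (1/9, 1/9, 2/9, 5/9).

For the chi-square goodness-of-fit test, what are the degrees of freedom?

degrees of freedom = 3

df = k − 1 = 4 − 1 = 3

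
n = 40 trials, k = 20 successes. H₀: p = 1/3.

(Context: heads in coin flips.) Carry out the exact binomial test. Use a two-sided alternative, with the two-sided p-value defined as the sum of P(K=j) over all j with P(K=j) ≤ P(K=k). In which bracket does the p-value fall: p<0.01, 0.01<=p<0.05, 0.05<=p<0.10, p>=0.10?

p-value bracket: 0.01<=p<0.05

Exact binomial: n=40, k=20, p₀=1/3=0.3333
P(X=j) = C(n,j)·p₀^j·(1−p₀)^(n−j); p = Σ P(X=j) over j with P(X=j) ≤ P(X=20)
p-value (two-sided) = 0.02937
→ bracket: 0.01<=p<0.05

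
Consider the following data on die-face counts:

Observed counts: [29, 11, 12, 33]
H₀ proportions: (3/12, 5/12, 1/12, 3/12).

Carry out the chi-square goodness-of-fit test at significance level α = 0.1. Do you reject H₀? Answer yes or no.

n = 85; E_i = n·p_i = [21.25, 35.42, 7.08, 21.25]
χ² = (29−21.25)²/21.25 + (11−35.42)²/35.42 + (12−7.08)²/7.08 + (33−21.25)²/21.25 = 29.5694
df = 3
p-value (upper-tail) = 0.00000
At α=0.1: p < α → reject H₀

reject H₀: yes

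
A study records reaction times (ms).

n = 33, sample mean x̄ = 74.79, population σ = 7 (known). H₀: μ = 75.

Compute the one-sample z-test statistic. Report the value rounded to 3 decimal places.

test statistic = -0.172

SE = σ/√n = 7/√33 = 1.2185
z = (x̄−μ₀)/SE = (74.79−75)/1.2185 = -0.1723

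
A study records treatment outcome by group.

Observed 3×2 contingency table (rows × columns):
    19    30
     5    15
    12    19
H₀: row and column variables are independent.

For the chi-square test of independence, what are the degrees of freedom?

degrees of freedom = 2

df = (r−1)(c−1) = (3−1)·(2−1) = 2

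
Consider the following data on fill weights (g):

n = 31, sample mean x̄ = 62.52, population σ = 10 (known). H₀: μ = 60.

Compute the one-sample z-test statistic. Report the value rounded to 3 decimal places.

SE = σ/√n = 10/√31 = 1.7961
z = (x̄−μ₀)/SE = (62.52−60)/1.7961 = 1.4031

test statistic = 1.403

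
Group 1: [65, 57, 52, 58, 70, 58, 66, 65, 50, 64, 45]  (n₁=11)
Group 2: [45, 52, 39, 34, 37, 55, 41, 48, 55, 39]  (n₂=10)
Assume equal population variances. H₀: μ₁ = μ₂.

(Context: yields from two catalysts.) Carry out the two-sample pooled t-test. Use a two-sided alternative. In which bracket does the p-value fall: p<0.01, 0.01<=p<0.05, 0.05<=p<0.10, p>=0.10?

p-value bracket: p<0.01

x̄₁=59.091, s₁=7.739, n₁=11
x̄₂=44.500, s₂=7.663, n₂=10
s_p² = [10·7.739² + 9·7.663²]/19 = 59.3373
SE = √(s_p²·(1/11+1/10)) = 3.3657
t = (59.091−44.500)/3.3657 = 4.3352
df = 19
p-value (two-sided) = 0.00036
→ bracket: p<0.01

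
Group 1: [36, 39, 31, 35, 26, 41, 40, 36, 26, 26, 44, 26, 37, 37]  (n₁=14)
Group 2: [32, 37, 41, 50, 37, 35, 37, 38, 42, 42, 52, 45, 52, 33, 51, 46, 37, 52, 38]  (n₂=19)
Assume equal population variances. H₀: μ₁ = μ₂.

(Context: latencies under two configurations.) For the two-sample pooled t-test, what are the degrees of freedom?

df = n₁ + n₂ − 2 = 14 + 19 − 2 = 31

degrees of freedom = 31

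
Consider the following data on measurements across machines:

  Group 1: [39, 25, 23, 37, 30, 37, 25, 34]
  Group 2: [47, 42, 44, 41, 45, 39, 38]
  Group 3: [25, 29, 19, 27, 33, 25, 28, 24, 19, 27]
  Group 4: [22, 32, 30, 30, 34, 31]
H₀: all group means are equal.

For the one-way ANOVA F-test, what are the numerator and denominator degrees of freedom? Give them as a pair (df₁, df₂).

k = 4 groups, N = 31 total
df = (k−1, N−k) = (4−1, 31−4) = (3, 27)

degrees of freedom = [3, 27]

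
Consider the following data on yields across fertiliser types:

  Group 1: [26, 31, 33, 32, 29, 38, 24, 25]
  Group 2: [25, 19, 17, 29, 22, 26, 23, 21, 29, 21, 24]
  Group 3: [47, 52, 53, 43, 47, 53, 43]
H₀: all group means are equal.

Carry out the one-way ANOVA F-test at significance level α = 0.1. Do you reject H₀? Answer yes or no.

Group means [29.75, 23.27, 48.29], grand mean 32.000
SSB = Σnᵢ(x̄ᵢ−x̄)² = 2734.890; SSW = ΣΣ(x−x̄ᵢ)² = 419.110
MSB = 2734.890/2 = 1367.4448; MSW = 419.110/23 = 18.2222
F = MSB/MSW = 75.0428
df = (2, 23)
p-value (upper-tail) = 0.00000
At α=0.1: p < α → reject H₀

reject H₀: yes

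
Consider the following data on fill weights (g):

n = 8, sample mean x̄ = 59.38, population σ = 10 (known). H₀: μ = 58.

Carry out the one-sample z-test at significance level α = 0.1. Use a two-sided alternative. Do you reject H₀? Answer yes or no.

SE = σ/√n = 10/√8 = 3.5355
z = (x̄−μ₀)/SE = (59.38−58)/3.5355 = 0.3903
p-value (two-sided) = 0.69630
At α=0.1: p ≥ α → fail to reject H₀

reject H₀: no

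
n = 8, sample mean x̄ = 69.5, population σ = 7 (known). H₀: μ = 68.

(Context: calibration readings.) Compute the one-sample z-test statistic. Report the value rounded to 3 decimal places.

SE = σ/√n = 7/√8 = 2.4749
z = (x̄−μ₀)/SE = (69.5−68)/2.4749 = 0.6061

test statistic = 0.606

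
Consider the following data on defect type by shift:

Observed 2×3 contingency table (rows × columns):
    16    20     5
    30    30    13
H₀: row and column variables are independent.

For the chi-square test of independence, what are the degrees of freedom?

degrees of freedom = 2

df = (r−1)(c−1) = (2−1)·(3−1) = 2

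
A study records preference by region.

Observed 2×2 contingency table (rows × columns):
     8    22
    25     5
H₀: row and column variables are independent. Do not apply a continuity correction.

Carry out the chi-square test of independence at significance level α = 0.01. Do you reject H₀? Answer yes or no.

reject H₀: yes

Row totals [30, 30], col totals [33, 27], n=60
χ² = (8−16.50)²/16.50 + (22−13.50)²/13.50 + (25−16.50)²/16.50 + (5−13.50)²/13.50 = 19.4613
df = 1
p-value (upper-tail) = 0.00001
At α=0.01: p < α → reject H₀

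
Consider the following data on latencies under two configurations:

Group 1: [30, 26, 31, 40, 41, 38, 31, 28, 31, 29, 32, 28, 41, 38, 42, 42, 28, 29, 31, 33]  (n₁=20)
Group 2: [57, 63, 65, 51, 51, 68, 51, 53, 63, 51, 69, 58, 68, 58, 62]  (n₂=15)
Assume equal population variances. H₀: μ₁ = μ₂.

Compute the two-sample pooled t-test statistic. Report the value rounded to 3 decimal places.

test statistic = -12.484

x̄₁=33.450, s₁=5.463, n₁=20
x̄₂=59.200, s₂=6.742, n₂=15
s_p² = [19·5.463² + 14·6.742²]/33 = 36.4652
SE = √(s_p²·(1/20+1/15)) = 2.0626
t = (33.450−59.200)/2.0626 = -12.4843
df = 33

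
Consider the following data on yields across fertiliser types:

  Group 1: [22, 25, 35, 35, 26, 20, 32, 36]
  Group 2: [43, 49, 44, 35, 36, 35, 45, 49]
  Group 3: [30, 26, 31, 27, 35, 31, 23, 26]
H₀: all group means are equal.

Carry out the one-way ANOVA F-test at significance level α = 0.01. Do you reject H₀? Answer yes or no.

reject H₀: yes

Group means [28.88, 42.00, 28.62], grand mean 33.167
SSB = Σnᵢ(x̄ᵢ−x̄)² = 936.583; SSW = ΣΣ(x−x̄ᵢ)² = 632.750
MSB = 936.583/2 = 468.2917; MSW = 632.750/21 = 30.1310
F = MSB/MSW = 15.5419
df = (2, 21)
p-value (upper-tail) = 0.00007
At α=0.01: p < α → reject H₀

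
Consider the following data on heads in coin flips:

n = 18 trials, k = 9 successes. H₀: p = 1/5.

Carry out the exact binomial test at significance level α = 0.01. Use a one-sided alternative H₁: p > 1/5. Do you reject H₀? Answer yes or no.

reject H₀: yes

Exact binomial: n=18, k=9, p₀=1/5=0.2000
P(X≥9) from Σ C(n,i)·p₀^i·(1−p₀)^(n−i)
p-value (one-sided, H₁ greater) = 0.00425
At α=0.01: p < α → reject H₀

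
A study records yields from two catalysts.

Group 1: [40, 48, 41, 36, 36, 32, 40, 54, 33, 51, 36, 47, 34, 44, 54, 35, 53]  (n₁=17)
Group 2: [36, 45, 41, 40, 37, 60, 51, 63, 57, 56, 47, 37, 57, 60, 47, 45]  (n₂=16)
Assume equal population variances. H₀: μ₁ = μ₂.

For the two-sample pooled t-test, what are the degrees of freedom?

df = n₁ + n₂ − 2 = 17 + 16 − 2 = 31

degrees of freedom = 31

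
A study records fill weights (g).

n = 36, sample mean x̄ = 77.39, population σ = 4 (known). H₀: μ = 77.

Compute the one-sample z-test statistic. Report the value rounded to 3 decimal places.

test statistic = 0.585

SE = σ/√n = 4/√36 = 0.6667
z = (x̄−μ₀)/SE = (77.39−77)/0.6667 = 0.5850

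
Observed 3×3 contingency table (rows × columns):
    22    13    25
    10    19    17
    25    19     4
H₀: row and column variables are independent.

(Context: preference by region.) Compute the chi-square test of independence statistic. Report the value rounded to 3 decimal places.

test statistic = 20.781

Row totals [60, 46, 48], col totals [57, 51, 46], n=154
χ² = (22−22.21)²/22.21 + (13−19.87)²/19.87 + (25−17.92)²/17.92 + (10−17.03)²/17.03 + (19−15.23)²/15.23 + (17−13.74)²/13.74 + (25−17.77)²/17.77 + (19−15.90)²/15.90 + (4−14.34)²/14.34 = 20.7814
df = 4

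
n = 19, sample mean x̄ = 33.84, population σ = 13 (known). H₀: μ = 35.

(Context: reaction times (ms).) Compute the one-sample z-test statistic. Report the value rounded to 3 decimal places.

SE = σ/√n = 13/√19 = 2.9824
z = (x̄−μ₀)/SE = (33.84−35)/2.9824 = -0.3889

test statistic = -0.389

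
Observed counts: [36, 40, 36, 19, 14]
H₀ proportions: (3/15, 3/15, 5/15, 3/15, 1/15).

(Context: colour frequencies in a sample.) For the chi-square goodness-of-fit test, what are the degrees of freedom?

degrees of freedom = 4

df = k − 1 = 5 − 1 = 4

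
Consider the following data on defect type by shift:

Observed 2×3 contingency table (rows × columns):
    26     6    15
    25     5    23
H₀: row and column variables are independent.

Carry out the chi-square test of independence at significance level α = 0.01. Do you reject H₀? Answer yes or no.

reject H₀: no

Row totals [47, 53], col totals [51, 11, 38], n=100
χ² = (26−23.97)²/23.97 + (6−5.17)²/5.17 + (15−17.86)²/17.86 + (25−27.03)²/27.03 + (5−5.83)²/5.83 + (23−20.14)²/20.14 = 1.4399
df = 2
p-value (upper-tail) = 0.48677
At α=0.01: p ≥ α → fail to reject H₀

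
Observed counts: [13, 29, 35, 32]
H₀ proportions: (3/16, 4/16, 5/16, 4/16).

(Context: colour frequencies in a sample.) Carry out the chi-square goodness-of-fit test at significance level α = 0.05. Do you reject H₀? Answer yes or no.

reject H₀: no

n = 109; E_i = n·p_i = [20.44, 27.25, 34.06, 27.25]
χ² = (13−20.44)²/20.44 + (29−27.25)²/27.25 + (35−34.06)²/34.06 + (32−27.25)²/27.25 = 3.6728
df = 3
p-value (upper-tail) = 0.29903
At α=0.05: p ≥ α → fail to reject H₀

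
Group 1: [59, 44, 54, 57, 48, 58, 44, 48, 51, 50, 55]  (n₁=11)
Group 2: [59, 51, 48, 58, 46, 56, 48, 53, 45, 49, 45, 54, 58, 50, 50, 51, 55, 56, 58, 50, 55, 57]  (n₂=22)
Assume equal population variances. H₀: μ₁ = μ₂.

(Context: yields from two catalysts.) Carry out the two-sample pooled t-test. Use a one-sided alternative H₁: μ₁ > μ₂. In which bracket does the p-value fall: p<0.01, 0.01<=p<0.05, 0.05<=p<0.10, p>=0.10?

x̄₁=51.636, s₁=5.353, n₁=11
x̄₂=52.364, s₂=4.489, n₂=22
s_p² = [10·5.353² + 21·4.489²]/31 = 22.8915
SE = √(s_p²·(1/11+1/22)) = 1.7668
t = (51.636−52.364)/1.7668 = -0.4116
df = 31
p-value (one-sided, H₁ greater) = 0.65828
→ bracket: p>=0.10

p-value bracket: p>=0.10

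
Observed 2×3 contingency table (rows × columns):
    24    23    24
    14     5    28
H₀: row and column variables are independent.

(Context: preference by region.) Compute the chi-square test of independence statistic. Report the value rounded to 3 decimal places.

test statistic = 10.045

Row totals [71, 47], col totals [38, 28, 52], n=118
χ² = (24−22.86)²/22.86 + (23−16.85)²/16.85 + (24−31.29)²/31.29 + (14−15.14)²/15.14 + (5−11.15)²/11.15 + (28−20.71)²/20.71 = 10.0449
df = 2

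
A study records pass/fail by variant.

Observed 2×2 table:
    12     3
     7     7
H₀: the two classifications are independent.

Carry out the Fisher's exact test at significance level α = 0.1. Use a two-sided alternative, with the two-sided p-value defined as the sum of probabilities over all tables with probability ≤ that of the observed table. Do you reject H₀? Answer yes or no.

Margins: r₁=15, r₂=14, c₁=19, c₂=10, n=29
p_obs = C(15,12)·C(14,7)/C(29,19); sum pmf over tables with pmf ≤ p_obs
p-value (two-sided) = 0.12814
At α=0.1: p ≥ α → fail to reject H₀

reject H₀: no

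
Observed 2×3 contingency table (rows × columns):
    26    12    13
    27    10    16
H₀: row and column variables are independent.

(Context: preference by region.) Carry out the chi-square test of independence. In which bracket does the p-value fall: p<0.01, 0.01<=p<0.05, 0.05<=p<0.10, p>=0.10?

p-value bracket: p>=0.10

Row totals [51, 53], col totals [53, 22, 29], n=104
χ² = (26−25.99)²/25.99 + (12−10.79)²/10.79 + (13−14.22)²/14.22 + (27−27.01)²/27.01 + (10−11.21)²/11.21 + (16−14.78)²/14.78 = 0.4727
df = 2
p-value (upper-tail) = 0.78949
→ bracket: p>=0.10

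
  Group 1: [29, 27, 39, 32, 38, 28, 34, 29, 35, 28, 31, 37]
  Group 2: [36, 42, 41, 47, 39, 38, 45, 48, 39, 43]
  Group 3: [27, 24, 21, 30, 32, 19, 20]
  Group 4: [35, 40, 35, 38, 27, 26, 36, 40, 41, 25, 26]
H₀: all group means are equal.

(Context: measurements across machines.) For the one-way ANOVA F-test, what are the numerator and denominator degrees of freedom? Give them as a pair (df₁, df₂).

degrees of freedom = [3, 36]

k = 4 groups, N = 40 total
df = (k−1, N−k) = (4−1, 40−4) = (3, 36)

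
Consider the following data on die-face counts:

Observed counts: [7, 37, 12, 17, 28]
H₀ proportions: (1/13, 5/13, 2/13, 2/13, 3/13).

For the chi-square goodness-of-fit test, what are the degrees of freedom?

degrees of freedom = 4

df = k − 1 = 5 − 1 = 4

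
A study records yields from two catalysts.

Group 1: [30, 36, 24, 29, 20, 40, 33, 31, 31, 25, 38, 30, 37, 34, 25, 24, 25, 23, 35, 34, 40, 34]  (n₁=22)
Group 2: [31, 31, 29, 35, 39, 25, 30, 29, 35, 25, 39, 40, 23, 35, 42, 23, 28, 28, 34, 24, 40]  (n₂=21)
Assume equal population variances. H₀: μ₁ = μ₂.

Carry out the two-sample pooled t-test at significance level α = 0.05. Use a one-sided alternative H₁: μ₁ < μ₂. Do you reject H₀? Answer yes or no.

reject H₀: no

x̄₁=30.818, s₁=5.836, n₁=22
x̄₂=31.667, s₂=6.061, n₂=21
s_p² = [21·5.836² + 20·6.061²]/41 = 35.3644
SE = √(s_p²·(1/22+1/21)) = 1.8142
t = (30.818−31.667)/1.8142 = -0.4677
df = 41
p-value (one-sided, H₁ less) = 0.32125
At α=0.05: p ≥ α → fail to reject H₀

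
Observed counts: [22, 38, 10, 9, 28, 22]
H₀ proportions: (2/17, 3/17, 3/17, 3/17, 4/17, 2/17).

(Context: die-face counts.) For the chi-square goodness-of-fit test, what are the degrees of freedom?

df = k − 1 = 6 − 1 = 5

degrees of freedom = 5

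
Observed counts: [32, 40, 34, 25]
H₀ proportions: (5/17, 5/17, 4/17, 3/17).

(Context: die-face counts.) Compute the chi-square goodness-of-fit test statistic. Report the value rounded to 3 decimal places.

test statistic = 1.643

n = 131; E_i = n·p_i = [38.53, 38.53, 30.82, 23.12]
χ² = (32−38.53)²/38.53 + (40−38.53)²/38.53 + (34−30.82)²/30.82 + (25−23.12)²/23.12 = 1.6433
df = 3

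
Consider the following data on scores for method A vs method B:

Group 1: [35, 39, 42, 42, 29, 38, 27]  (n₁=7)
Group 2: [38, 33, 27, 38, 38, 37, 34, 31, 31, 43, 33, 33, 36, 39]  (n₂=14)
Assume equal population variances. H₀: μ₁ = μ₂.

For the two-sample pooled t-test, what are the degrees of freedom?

df = n₁ + n₂ − 2 = 7 + 14 − 2 = 19

degrees of freedom = 19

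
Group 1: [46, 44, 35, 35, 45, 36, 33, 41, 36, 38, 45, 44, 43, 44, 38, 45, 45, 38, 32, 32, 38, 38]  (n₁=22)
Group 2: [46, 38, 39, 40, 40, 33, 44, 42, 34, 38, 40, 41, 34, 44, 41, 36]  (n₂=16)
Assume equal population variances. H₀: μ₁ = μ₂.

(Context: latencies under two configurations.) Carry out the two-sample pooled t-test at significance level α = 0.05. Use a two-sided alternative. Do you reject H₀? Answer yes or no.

x̄₁=39.591, s₁=4.727, n₁=22
x̄₂=39.375, s₂=3.775, n₂=16
s_p² = [21·4.727² + 15·3.775²]/36 = 18.9741
SE = √(s_p²·(1/22+1/16)) = 1.4312
t = (39.591−39.375)/1.4312 = 0.1509
df = 36
p-value (two-sided) = 0.88093
At α=0.05: p ≥ α → fail to reject H₀

reject H₀: no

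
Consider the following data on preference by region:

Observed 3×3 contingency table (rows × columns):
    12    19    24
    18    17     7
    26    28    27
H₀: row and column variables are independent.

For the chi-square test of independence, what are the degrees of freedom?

degrees of freedom = 4

df = (r−1)(c−1) = (3−1)·(3−1) = 4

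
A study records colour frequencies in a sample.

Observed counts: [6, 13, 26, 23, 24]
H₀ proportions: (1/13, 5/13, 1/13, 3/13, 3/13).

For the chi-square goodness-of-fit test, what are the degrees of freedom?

df = k − 1 = 5 − 1 = 4

degrees of freedom = 4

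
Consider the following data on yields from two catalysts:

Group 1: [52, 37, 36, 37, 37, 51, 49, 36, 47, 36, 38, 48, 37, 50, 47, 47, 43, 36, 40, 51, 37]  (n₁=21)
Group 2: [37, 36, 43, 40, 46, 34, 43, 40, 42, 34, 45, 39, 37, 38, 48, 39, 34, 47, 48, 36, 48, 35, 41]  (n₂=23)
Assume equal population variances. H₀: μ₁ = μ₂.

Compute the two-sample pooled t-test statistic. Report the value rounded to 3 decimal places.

test statistic = 1.225

x̄₁=42.476, s₁=6.210, n₁=21
x̄₂=40.435, s₂=4.813, n₂=23
s_p² = [20·6.210² + 22·4.813²]/42 = 30.4974
SE = √(s_p²·(1/21+1/23)) = 1.6668
t = (42.476−40.435)/1.6668 = 1.2247
df = 42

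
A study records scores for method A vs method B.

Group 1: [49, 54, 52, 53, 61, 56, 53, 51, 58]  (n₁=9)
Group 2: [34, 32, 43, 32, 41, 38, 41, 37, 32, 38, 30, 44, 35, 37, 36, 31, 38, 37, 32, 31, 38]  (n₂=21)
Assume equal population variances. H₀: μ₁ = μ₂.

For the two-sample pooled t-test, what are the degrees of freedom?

df = n₁ + n₂ − 2 = 9 + 21 − 2 = 28

degrees of freedom = 28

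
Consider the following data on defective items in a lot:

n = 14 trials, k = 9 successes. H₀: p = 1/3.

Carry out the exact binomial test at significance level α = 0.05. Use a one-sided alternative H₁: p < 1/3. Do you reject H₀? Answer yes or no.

reject H₀: no

Exact binomial: n=14, k=9, p₀=1/3=0.3333
P(X≤9) from Σ C(n,i)·p₀^i·(1−p₀)^(n−i)
p-value (one-sided, H₁ less) = 0.99596
At α=0.05: p ≥ α → fail to reject H₀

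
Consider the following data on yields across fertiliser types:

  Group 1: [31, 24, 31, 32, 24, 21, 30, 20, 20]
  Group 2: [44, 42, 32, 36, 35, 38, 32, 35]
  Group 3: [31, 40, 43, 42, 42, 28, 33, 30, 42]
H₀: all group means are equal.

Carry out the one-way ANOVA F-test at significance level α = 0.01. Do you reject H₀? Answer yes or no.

Group means [25.89, 36.75, 36.78], grand mean 33.000
SSB = Σnᵢ(x̄ᵢ−x̄)² = 696.056; SSW = ΣΣ(x−x̄ᵢ)² = 641.944
MSB = 696.056/2 = 348.0278; MSW = 641.944/23 = 27.9106
F = MSB/MSW = 12.4694
df = (2, 23)
p-value (upper-tail) = 0.00021
At α=0.01: p < α → reject H₀

reject H₀: yes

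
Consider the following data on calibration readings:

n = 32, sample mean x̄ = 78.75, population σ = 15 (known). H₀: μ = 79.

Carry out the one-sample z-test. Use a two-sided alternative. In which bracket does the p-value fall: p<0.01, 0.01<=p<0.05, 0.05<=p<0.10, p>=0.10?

SE = σ/√n = 15/√32 = 2.6517
z = (x̄−μ₀)/SE = (78.75−79)/2.6517 = -0.0943
p-value (two-sided) = 0.92489
→ bracket: p>=0.10

p-value bracket: p>=0.10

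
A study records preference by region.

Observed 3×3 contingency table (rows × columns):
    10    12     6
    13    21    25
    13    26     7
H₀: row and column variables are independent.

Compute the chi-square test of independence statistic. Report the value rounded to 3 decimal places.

test statistic = 11.225

Row totals [28, 59, 46], col totals [36, 59, 38], n=133
χ² = (10−7.58)²/7.58 + (12−12.42)²/12.42 + (6−8.00)²/8.00 + (13−15.97)²/15.97 + (21−26.17)²/26.17 + (25−16.86)²/16.86 + (13−12.45)²/12.45 + (26−20.41)²/20.41 + (7−13.14)²/13.14 = 11.2246
df = 4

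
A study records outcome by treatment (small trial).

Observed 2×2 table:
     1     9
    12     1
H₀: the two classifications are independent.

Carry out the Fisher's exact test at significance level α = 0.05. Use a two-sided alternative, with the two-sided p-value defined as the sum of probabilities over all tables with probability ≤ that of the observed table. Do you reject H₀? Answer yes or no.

reject H₀: yes

Margins: r₁=10, r₂=13, c₁=13, c₂=10, n=23
p_obs = C(10,1)·C(13,12)/C(23,13); sum pmf over tables with pmf ≤ p_obs
p-value (two-sided) = 0.00011
At α=0.05: p < α → reject H₀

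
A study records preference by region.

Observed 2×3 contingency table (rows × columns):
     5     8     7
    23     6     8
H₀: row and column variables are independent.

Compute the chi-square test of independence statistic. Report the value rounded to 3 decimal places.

test statistic = 7.523

Row totals [20, 37], col totals [28, 14, 15], n=57
χ² = (5−9.82)²/9.82 + (8−4.91)²/4.91 + (7−5.26)²/5.26 + (23−18.18)²/18.18 + (6−9.09)²/9.09 + (8−9.74)²/9.74 = 7.5228
df = 2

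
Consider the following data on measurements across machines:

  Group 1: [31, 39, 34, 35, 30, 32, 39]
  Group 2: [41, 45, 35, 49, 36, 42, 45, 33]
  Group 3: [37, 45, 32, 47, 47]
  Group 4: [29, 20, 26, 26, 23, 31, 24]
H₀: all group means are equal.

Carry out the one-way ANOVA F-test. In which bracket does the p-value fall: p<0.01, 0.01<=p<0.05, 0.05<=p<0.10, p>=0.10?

p-value bracket: p<0.01

Group means [34.29, 40.75, 41.60, 25.57], grand mean 35.296
SSB = Σnᵢ(x̄ᵢ−x̄)² = 1105.787; SSW = ΣΣ(x−x̄ᵢ)² = 565.843
MSB = 1105.787/3 = 368.5956; MSW = 565.843/23 = 24.6019
F = MSB/MSW = 14.9824
df = (3, 23)
p-value (upper-tail) = 0.00001
→ bracket: p<0.01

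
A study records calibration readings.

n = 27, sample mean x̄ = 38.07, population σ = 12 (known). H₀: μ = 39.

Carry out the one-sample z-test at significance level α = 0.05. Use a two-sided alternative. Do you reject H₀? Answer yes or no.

SE = σ/√n = 12/√27 = 2.3094
z = (x̄−μ₀)/SE = (38.07−39)/2.3094 = -0.4027
p-value (two-sided) = 0.68717
At α=0.05: p ≥ α → fail to reject H₀

reject H₀: no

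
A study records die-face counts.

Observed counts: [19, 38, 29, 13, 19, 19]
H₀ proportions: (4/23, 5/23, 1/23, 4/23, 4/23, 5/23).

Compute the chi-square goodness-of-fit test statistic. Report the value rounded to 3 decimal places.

n = 137; E_i = n·p_i = [23.83, 29.78, 5.96, 23.83, 23.83, 29.78]
χ² = (19−23.83)²/23.83 + (38−29.78)²/29.78 + (29−5.96)²/5.96 + (13−23.83)²/23.83 + (19−23.83)²/23.83 + (19−29.78)²/29.78 = 102.1916
df = 5

test statistic = 102.192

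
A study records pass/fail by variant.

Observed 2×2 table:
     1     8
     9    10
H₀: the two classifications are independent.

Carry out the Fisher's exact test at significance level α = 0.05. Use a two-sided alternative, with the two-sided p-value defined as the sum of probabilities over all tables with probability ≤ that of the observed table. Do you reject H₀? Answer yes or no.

reject H₀: no

Margins: r₁=9, r₂=19, c₁=10, c₂=18, n=28
p_obs = C(9,1)·C(19,9)/C(28,10); sum pmf over tables with pmf ≤ p_obs
p-value (two-sided) = 0.09798
At α=0.05: p ≥ α → fail to reject H₀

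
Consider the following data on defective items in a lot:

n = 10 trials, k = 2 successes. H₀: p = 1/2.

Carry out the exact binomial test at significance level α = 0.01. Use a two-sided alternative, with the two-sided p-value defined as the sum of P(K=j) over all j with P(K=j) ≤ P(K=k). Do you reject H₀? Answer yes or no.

reject H₀: no

Exact binomial: n=10, k=2, p₀=1/2=0.5000
P(X=j) = C(n,j)·p₀^j·(1−p₀)^(n−j); p = Σ P(X=j) over j with P(X=j) ≤ P(X=2)
p-value (two-sided) = 0.10938
At α=0.01: p ≥ α → fail to reject H₀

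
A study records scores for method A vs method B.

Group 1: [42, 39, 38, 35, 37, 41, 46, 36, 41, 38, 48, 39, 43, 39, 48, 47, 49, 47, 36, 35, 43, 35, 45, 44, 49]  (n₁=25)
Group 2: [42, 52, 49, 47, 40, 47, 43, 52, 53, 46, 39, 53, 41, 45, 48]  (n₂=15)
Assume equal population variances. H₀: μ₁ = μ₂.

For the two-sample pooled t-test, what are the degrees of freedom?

degrees of freedom = 38

df = n₁ + n₂ − 2 = 25 + 15 − 2 = 38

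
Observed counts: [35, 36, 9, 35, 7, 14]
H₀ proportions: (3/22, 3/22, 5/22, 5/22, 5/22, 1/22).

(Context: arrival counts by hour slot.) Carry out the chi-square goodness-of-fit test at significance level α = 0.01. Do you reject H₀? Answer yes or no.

n = 136; E_i = n·p_i = [18.55, 18.55, 30.91, 30.91, 30.91, 6.18]
χ² = (35−18.55)²/18.55 + (36−18.55)²/18.55 + (9−30.91)²/30.91 + (35−30.91)²/30.91 + (7−30.91)²/30.91 + (14−6.18)²/6.18 = 75.4804
df = 5
p-value (upper-tail) = 0.00000
At α=0.01: p < α → reject H₀

reject H₀: yes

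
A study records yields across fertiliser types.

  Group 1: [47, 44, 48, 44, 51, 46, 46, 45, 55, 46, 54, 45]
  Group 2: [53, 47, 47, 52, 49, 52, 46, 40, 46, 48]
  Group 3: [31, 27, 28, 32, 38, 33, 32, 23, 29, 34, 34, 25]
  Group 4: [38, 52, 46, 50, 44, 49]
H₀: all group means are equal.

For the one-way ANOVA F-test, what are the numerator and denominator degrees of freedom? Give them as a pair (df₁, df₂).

degrees of freedom = [3, 36]

k = 4 groups, N = 40 total
df = (k−1, N−k) = (4−1, 40−4) = (3, 36)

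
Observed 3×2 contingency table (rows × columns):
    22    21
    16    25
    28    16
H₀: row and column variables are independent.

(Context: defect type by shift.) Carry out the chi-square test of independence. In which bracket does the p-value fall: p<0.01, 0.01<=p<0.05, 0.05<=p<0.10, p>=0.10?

Row totals [43, 41, 44], col totals [66, 62], n=128
χ² = (22−22.17)²/22.17 + (21−20.83)²/20.83 + (16−21.14)²/21.14 + (25−19.86)²/19.86 + (28−22.69)²/22.69 + (16−21.31)²/21.31 = 5.1516
df = 2
p-value (upper-tail) = 0.07609
→ bracket: 0.05<=p<0.10

p-value bracket: 0.05<=p<0.10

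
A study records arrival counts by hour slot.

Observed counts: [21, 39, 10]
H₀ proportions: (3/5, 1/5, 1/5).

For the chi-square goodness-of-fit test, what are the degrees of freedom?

degrees of freedom = 2

df = k − 1 = 3 − 1 = 2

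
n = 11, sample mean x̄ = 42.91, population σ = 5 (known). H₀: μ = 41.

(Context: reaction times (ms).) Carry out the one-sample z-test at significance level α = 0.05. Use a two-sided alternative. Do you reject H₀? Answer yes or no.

SE = σ/√n = 5/√11 = 1.5076
z = (x̄−μ₀)/SE = (42.91−41)/1.5076 = 1.2670
p-value (two-sided) = 0.20517
At α=0.05: p ≥ α → fail to reject H₀

reject H₀: no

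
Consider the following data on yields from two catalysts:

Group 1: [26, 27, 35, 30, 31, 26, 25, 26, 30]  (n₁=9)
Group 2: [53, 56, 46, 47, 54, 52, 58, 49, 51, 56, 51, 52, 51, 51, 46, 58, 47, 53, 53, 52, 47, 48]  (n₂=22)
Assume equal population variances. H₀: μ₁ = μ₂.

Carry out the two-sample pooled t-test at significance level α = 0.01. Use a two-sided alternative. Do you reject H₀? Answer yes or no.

x̄₁=28.444, s₁=3.283, n₁=9
x̄₂=51.409, s₂=3.647, n₂=22
s_p² = [8·3.283² + 21·3.647²]/29 = 12.6048
SE = √(s_p²·(1/9+1/22)) = 1.4048
t = (28.444−51.409)/1.4048 = -16.3472
df = 29
p-value (two-sided) = 0.00000
At α=0.01: p < α → reject H₀

reject H₀: yes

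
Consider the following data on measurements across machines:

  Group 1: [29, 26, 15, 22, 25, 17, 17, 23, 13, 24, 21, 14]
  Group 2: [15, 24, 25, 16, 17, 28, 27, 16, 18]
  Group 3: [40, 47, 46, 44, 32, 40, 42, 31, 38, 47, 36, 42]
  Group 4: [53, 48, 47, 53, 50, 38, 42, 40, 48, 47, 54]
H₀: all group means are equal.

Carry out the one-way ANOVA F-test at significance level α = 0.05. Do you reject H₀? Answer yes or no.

Group means [20.50, 20.67, 40.42, 47.27], grand mean 32.659
SSB = Σnᵢ(x̄ᵢ−x̄)² = 6139.788; SSW = ΣΣ(x−x̄ᵢ)² = 1124.098
MSB = 6139.788/3 = 2046.5960; MSW = 1124.098/40 = 28.1025
F = MSB/MSW = 72.8262
df = (3, 40)
p-value (upper-tail) = 0.00000
At α=0.05: p < α → reject H₀

reject H₀: yes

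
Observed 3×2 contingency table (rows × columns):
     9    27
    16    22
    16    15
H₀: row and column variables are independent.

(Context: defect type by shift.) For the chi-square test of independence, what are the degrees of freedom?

degrees of freedom = 2

df = (r−1)(c−1) = (3−1)·(2−1) = 2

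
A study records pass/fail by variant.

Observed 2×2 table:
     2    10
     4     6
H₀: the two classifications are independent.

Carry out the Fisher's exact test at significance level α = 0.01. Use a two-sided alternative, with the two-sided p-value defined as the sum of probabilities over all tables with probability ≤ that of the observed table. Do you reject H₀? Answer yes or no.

Margins: r₁=12, r₂=10, c₁=6, c₂=16, n=22
p_obs = C(12,2)·C(10,4)/C(22,6); sum pmf over tables with pmf ≤ p_obs
p-value (two-sided) = 0.34763
At α=0.01: p ≥ α → fail to reject H₀

reject H₀: no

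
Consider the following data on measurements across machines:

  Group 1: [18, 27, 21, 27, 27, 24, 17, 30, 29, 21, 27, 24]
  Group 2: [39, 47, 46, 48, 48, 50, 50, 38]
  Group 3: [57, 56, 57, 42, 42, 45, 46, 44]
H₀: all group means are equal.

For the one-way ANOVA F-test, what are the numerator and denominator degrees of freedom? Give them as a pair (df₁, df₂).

degrees of freedom = [2, 25]

k = 3 groups, N = 28 total
df = (k−1, N−k) = (3−1, 28−3) = (2, 25)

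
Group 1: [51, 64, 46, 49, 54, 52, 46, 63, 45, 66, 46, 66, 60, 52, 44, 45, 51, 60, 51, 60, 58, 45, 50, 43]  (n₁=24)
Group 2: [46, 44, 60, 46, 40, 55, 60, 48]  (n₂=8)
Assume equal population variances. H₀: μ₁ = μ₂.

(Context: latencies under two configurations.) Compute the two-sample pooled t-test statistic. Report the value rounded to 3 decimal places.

test statistic = 0.953

x̄₁=52.792, s₁=7.489, n₁=24
x̄₂=49.875, s₂=7.530, n₂=8
s_p² = [23·7.489² + 7·7.530²]/30 = 56.2278
SE = √(s_p²·(1/24+1/8)) = 3.0613
t = (52.792−49.875)/3.0613 = 0.9528
df = 30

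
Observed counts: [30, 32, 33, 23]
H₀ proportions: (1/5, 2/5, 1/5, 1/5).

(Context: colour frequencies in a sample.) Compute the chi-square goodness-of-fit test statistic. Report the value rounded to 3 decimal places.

test statistic = 10.390

n = 118; E_i = n·p_i = [23.60, 47.20, 23.60, 23.60]
χ² = (30−23.60)²/23.60 + (32−47.20)²/47.20 + (33−23.60)²/23.60 + (23−23.60)²/23.60 = 10.3898
df = 3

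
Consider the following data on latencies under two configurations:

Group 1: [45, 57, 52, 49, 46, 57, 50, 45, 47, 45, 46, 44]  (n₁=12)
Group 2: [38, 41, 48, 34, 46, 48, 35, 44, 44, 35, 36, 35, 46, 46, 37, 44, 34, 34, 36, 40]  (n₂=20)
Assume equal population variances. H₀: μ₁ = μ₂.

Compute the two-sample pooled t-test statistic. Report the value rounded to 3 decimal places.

x̄₁=48.583, s₁=4.582, n₁=12
x̄₂=40.050, s₂=5.196, n₂=20
s_p² = [11·4.582² + 19·5.196²]/30 = 24.7956
SE = √(s_p²·(1/12+1/20)) = 1.8183
t = (48.583−40.050)/1.8183 = 4.6931
df = 30

test statistic = 4.693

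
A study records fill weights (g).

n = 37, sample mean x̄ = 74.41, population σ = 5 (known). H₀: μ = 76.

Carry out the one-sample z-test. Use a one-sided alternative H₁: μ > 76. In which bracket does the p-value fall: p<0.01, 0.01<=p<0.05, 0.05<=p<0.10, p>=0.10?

p-value bracket: p>=0.10

SE = σ/√n = 5/√37 = 0.8220
z = (x̄−μ₀)/SE = (74.41−76)/0.8220 = -1.9343
p-value (one-sided, H₁ greater) = 0.97346
→ bracket: p>=0.10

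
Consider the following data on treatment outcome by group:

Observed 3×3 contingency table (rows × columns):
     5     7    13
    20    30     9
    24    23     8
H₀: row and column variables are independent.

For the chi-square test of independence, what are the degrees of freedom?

degrees of freedom = 4

df = (r−1)(c−1) = (3−1)·(3−1) = 4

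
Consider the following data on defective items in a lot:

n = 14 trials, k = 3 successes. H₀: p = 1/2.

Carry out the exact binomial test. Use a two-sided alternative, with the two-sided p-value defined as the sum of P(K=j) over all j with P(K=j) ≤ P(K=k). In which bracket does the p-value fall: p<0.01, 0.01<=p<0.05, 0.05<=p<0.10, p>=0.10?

Exact binomial: n=14, k=3, p₀=1/2=0.5000
P(X=j) = C(n,j)·p₀^j·(1−p₀)^(n−j); p = Σ P(X=j) over j with P(X=j) ≤ P(X=3)
p-value (two-sided) = 0.05737
→ bracket: 0.05<=p<0.10

p-value bracket: 0.05<=p<0.10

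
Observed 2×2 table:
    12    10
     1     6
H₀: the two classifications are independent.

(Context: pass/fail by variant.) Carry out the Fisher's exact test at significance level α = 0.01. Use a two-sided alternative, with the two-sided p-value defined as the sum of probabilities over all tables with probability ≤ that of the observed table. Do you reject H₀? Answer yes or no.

reject H₀: no

Margins: r₁=22, r₂=7, c₁=13, c₂=16, n=29
p_obs = C(22,12)·C(7,1)/C(29,13); sum pmf over tables with pmf ≤ p_obs
p-value (two-sided) = 0.09272
At α=0.01: p ≥ α → fail to reject H₀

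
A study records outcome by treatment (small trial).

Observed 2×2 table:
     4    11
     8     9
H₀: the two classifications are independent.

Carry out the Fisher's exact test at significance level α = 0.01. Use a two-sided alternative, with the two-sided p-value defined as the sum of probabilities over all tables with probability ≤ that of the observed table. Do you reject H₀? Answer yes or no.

Margins: r₁=15, r₂=17, c₁=12, c₂=20, n=32
p_obs = C(15,4)·C(17,8)/C(32,12); sum pmf over tables with pmf ≤ p_obs
p-value (two-sided) = 0.29066
At α=0.01: p ≥ α → fail to reject H₀

reject H₀: no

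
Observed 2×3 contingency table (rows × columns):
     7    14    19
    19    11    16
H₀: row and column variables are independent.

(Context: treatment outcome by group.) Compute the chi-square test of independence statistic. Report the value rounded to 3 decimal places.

test statistic = 5.765

Row totals [40, 46], col totals [26, 25, 35], n=86
χ² = (7−12.09)²/12.09 + (14−11.63)²/11.63 + (19−16.28)²/16.28 + (19−13.91)²/13.91 + (11−13.37)²/13.37 + (16−18.72)²/18.72 = 5.7651
df = 2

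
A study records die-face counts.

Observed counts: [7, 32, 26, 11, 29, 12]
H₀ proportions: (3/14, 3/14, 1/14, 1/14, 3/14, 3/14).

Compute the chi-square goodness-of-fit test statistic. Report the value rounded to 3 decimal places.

n = 117; E_i = n·p_i = [25.07, 25.07, 8.36, 8.36, 25.07, 25.07]
χ² = (7−25.07)²/25.07 + (32−25.07)²/25.07 + (26−8.36)²/8.36 + (11−8.36)²/8.36 + (29−25.07)²/25.07 + (12−25.07)²/25.07 = 60.4530
df = 5

test statistic = 60.453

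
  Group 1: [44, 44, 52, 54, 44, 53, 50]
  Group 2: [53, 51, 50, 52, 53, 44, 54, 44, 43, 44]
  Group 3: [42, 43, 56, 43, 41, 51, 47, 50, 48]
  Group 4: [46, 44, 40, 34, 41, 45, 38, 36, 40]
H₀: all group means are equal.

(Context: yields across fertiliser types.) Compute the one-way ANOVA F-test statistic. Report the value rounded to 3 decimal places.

Group means [48.71, 48.80, 46.78, 40.44], grand mean 46.114
SSB = Σnᵢ(x̄ᵢ−x̄)² = 412.737; SSW = ΣΣ(x−x̄ᵢ)² = 638.806
MSB = 412.737/3 = 137.5788; MSW = 638.806/31 = 20.6067
F = MSB/MSW = 6.6764
df = (3, 31)

test statistic = 6.676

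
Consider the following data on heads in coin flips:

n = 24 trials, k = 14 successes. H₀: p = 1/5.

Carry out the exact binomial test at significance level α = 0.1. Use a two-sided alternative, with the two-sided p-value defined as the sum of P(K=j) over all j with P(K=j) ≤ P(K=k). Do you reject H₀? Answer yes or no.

reject H₀: yes

Exact binomial: n=24, k=14, p₀=1/5=0.2000
P(X=j) = C(n,j)·p₀^j·(1−p₀)^(n−j); p = Σ P(X=j) over j with P(X=j) ≤ P(X=14)
p-value (two-sided) = 0.00004
At α=0.1: p < α → reject H₀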